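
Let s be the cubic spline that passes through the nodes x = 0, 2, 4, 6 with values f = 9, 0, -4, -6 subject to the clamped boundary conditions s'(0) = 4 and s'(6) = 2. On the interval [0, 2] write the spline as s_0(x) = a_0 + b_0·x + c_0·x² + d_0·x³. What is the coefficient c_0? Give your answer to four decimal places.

-7.9833

Let M_i = s''(x_i). Step sizes h_i = 2, 2, 2; slopes of the chords Δ_i = (y_(i+1) - y_i)/h_i = -9/2, -2, -1.
  2·M_0 + 8·M_1 + 2·M_2 = 6(Δ_1 - Δ_0) = 15
  2·M_1 + 8·M_2 + 2·M_3 = 6(Δ_2 - Δ_1) = 6
Clamped end conditions give two more equations: 2h_0·M_0 + h_0·M_1 = 6(Δ_0 - s'(0)) = -51 and h_2·M_2 + 2h_2·M_3 = 6(s'(6) - Δ_2) = 18.
Forward elimination and back-substitution give M_0 = -479/30, M_1 = 193/30, M_2 = -34/15, M_3 = 169/30.
On [0, 2], with s_0(x) = a_0 + b_0·x + c_0·x² + d_0·x³: c_0 = M_0/2 = -479/60, d_0 = (M_1 - M_0)/(6h_0) = 28/15, b_0 = Δ_0 - h_0(2M_0 + M_1)/6 = 4.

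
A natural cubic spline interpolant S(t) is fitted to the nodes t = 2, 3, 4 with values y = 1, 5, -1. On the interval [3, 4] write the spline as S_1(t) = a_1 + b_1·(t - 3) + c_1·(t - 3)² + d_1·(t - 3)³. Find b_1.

Let σ_i = S''(x_i). Step sizes h_i = 1, 1; slopes of the chords Δ_i = (y_(i+1) - y_i)/h_i = 4, -6.
  1·σ_0 + 4·σ_1 + 1·σ_2 = 6(Δ_1 - Δ_0) = -60
Natural end conditions: σ_0 = σ_2 = 0.
Solving: σ_0 = 0, σ_1 = -15, σ_2 = 0.
On [3, 4], with S_1(t) = a_1 + b_1·(t - 3) + c_1·(t - 3)² + d_1·(t - 3)³: c_1 = σ_1/2 = -15/2, d_1 = (σ_2 - σ_1)/(6h_1) = 5/2, b_1 = Δ_1 - h_1(2σ_1 + σ_2)/6 = -1.

-1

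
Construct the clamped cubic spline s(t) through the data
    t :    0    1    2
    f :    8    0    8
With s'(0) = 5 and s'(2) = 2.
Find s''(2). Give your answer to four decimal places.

-43.5000

Put m_i = s'' at the i-th knot. Here h = (1, 1) and Δ = (-8, 8), so the interior equations h_(i-1)·m_(i-1) + 2(h_(i-1)+h_i)·m_i + h_i·m_(i+1) = 6(Δ_i − Δ_(i-1)) read
  1·m_0 + 4·m_1 + 1·m_2 = 6(Δ_1 - Δ_0) = 96
Clamped end conditions give two more equations: 2h_0·m_0 + h_0·m_1 = 6(Δ_0 - s'(0)) = -78 and h_1·m_1 + 2h_1·m_2 = 6(s'(2) - Δ_1) = -36.
Solving: m_0 = -129/2, m_1 = 51, m_2 = -87/2.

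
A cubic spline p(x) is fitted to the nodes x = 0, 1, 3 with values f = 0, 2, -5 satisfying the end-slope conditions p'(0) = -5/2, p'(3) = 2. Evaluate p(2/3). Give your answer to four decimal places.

With M_i denoting the second derivative at x_i, h_i = 1, 2, and Δ_i = (y_(i+1) − y_i)/h_i = 2, -7/2:
  1·M_0 + 6·M_1 + 2·M_2 = 6(Δ_1 - Δ_0) = -33
Clamped end conditions give two more equations: 2h_0·M_0 + h_0·M_1 = 6(Δ_0 - p'(0)) = 27 and h_1·M_1 + 2h_1·M_2 = 6(p'(3) - Δ_1) = 33.
Hence M_0 = 41/2, M_1 = -14, M_2 = 61/4.
On [0, 1], p(x) = 0 - 5/2·x + 41/4·x² - 23/4·x³.
With x = 2/3: p(2/3) = 32/27.

1.1852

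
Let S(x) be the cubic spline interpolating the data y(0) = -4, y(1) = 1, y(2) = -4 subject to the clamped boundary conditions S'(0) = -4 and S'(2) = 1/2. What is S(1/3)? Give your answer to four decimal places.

Put m_i = S'' at the i-th knot. Here h = (1, 1) and Δ = (5, -5), so the interior equations h_(i-1)·m_(i-1) + 2(h_(i-1)+h_i)·m_i + h_i·m_(i+1) = 6(Δ_i − Δ_(i-1)) read
  1·m_0 + 4·m_1 + 1·m_2 = 6(Δ_1 - Δ_0) = -60
Clamped end conditions give two more equations: 2h_0·m_0 + h_0·m_1 = 6(Δ_0 - S'(0)) = 54 and h_1·m_1 + 2h_1·m_2 = 6(S'(2) - Δ_1) = 33.
Solving: m_0 = 177/4, m_1 = -69/2, m_2 = 135/4.
On [0, 1], S(x) = -4 - 4·x + 177/8·x² - 105/8·x³.
With x = 1/3: S(1/3) = -121/36.

-3.3611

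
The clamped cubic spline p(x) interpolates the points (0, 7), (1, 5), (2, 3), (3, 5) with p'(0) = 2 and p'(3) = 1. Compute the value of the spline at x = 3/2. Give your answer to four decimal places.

With m_i denoting the second derivative at x_i, h_i = 1, 1, 1, and Δ_i = (y_(i+1) − y_i)/h_i = -2, -2, 2:
  1·m_0 + 4·m_1 + 1·m_2 = 6(Δ_1 - Δ_0) = 0
  1·m_1 + 4·m_2 + 1·m_3 = 6(Δ_2 - Δ_1) = 24
Clamped end conditions give two more equations: 2h_0·m_0 + h_0·m_1 = 6(Δ_0 - p'(0)) = -24 and h_2·m_2 + 2h_2·m_3 = 6(p'(3) - Δ_2) = -6.
Hence m_0 = -38/3, m_1 = 4/3, m_2 = 22/3, m_3 = -20/3.
On [1, 2], p(x) = 5 - 11/3·(x - 1) + 2/3·(x - 1)² + 1·(x - 1)³.
With (x - 1) = 1/2: p(3/2) = 83/24.

3.4583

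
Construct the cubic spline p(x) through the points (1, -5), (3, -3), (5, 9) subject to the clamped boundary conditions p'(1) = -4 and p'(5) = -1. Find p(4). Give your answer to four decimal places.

4.8750

Let m_i = p''(x_i). Step sizes h_i = 2, 2; slopes of the chords Δ_i = (y_(i+1) - y_i)/h_i = 1, 6.
  2·m_0 + 8·m_1 + 2·m_2 = 6(Δ_1 - Δ_0) = 30
Clamped end conditions give two more equations: 2h_0·m_0 + h_0·m_1 = 6(Δ_0 - p'(1)) = 30 and h_1·m_1 + 2h_1·m_2 = 6(p'(5) - Δ_1) = -42.
Hence m_0 = 9/2, m_1 = 6, m_2 = -27/2.
On [3, 5], p(x) = -3 + 13/2·(x - 3) + 3·(x - 3)² - 13/8·(x - 3)³.
With (x - 3) = 1: p(4) = 39/8.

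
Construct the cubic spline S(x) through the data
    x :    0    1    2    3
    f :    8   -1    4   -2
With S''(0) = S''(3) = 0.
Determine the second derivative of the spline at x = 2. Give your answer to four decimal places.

With M_i denoting the second derivative at x_i, h_i = 1, 1, 1, and Δ_i = (y_(i+1) − y_i)/h_i = -9, 5, -6:
  1·M_0 + 4·M_1 + 1·M_2 = 6(Δ_1 - Δ_0) = 84
  1·M_1 + 4·M_2 + 1·M_3 = 6(Δ_2 - Δ_1) = -66
Natural end conditions: M_0 = M_3 = 0.
Solving: M_0 = 0, M_1 = 134/5, M_2 = -116/5, M_3 = 0.

-23.2000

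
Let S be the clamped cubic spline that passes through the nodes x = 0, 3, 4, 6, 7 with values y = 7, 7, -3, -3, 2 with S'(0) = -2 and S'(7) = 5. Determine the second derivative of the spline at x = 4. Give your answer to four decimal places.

With M_i denoting the second derivative at x_i, h_i = 3, 1, 2, 1, and Δ_i = (y_(i+1) − y_i)/h_i = 0, -10, 0, 5:
  3·M_0 + 8·M_1 + 1·M_2 = 6(Δ_1 - Δ_0) = -60
  1·M_1 + 6·M_2 + 2·M_3 = 6(Δ_2 - Δ_1) = 60
  2·M_2 + 6·M_3 + 1·M_4 = 6(Δ_3 - Δ_2) = 30
Clamped end conditions give two more equations: 2h_0·M_0 + h_0·M_1 = 6(Δ_0 - S'(0)) = 12 and h_3·M_3 + 2h_3·M_4 = 6(S'(7) - Δ_3) = 0.
Hence M_0 = 486/61, M_1 = -728/61, M_2 = 706/61, M_3 = 76/61, M_4 = -38/61.

11.5738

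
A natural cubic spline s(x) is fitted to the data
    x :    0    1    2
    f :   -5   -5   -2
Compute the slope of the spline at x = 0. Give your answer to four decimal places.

Let m_i = s''(x_i). Step sizes h_i = 1, 1; slopes of the chords Δ_i = (y_(i+1) - y_i)/h_i = 0, 3.
  1·m_0 + 4·m_1 + 1·m_2 = 6(Δ_1 - Δ_0) = 18
Natural end conditions: m_0 = m_2 = 0.
Solving: m_0 = 0, m_1 = 9/2, m_2 = 0.
On [0, 1], s'(x) = b_0 + 2c_0·x + 3d_0·x² with b_0 = Δ_0 - h_0(2m_0 + m_1)/6 = -3/4, c_0 = m_0/2 = 0, d_0 = (m_1 - m_0)/(6h_0) = 3/4. So s'(0) = -3/4.

-0.7500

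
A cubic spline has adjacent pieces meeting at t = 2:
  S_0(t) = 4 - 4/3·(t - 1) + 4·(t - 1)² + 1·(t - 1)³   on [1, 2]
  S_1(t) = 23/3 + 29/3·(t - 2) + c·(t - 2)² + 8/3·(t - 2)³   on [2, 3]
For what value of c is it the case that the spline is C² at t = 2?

7

S_0''(t) = 8 + 6·(t - 1), so S_0''(2) = 14. On the right, S_1''(2) = 2c, so c = 7.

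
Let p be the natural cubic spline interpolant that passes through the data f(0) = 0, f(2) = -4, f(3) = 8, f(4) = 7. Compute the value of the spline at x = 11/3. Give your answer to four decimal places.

8.5185

Write m_i for p''(x_i). With h_i = 2, 1, 1 and divided differences Δ_i = -2, 12, -1, the continuity of p' gives the tridiagonal system
  2·m_0 + 6·m_1 + 1·m_2 = 6(Δ_1 - Δ_0) = 84
  1·m_1 + 4·m_2 + 1·m_3 = 6(Δ_2 - Δ_1) = -78
Natural end conditions: m_0 = m_3 = 0.
Hence m_0 = 0, m_1 = 18, m_2 = -24, m_3 = 0.
On [3, 4], p(x) = 8 + 7·(x - 3) - 12·(x - 3)² + 4·(x - 3)³.
With (x - 3) = 2/3: p(11/3) = 230/27.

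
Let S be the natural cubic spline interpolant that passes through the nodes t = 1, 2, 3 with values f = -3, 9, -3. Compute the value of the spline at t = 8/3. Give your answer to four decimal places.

2.7778

Write m_i for S''(x_i). With h_i = 1, 1 and divided differences Δ_i = 12, -12, the continuity of S' gives the tridiagonal system
  1·m_0 + 4·m_1 + 1·m_2 = 6(Δ_1 - Δ_0) = -144
Natural end conditions: m_0 = m_2 = 0.
Solving the tridiagonal system: m_0 = 0, m_1 = -36, m_2 = 0.
On [2, 3], S(t) = 9 + 0·(t - 2) - 18·(t - 2)² + 6·(t - 2)³.
With (t - 2) = 2/3: S(8/3) = 25/9.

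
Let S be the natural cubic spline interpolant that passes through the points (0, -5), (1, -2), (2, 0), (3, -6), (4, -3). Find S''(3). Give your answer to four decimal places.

Put σ_i = S'' at the i-th knot. Here h = (1, 1, 1, 1) and Δ = (3, 2, -6, 3), so the interior equations h_(i-1)·σ_(i-1) + 2(h_(i-1)+h_i)·σ_i + h_i·σ_(i+1) = 6(Δ_i − Δ_(i-1)) read
  1·σ_0 + 4·σ_1 + 1·σ_2 = 6(Δ_1 - Δ_0) = -6
  1·σ_1 + 4·σ_2 + 1·σ_3 = 6(Δ_2 - Δ_1) = -48
  1·σ_2 + 4·σ_3 + 1·σ_4 = 6(Δ_3 - Δ_2) = 54
Natural end conditions: σ_0 = σ_4 = 0.
Solving the tridiagonal system: σ_0 = 0, σ_1 = 39/14, σ_2 = -120/7, σ_3 = 249/14, σ_4 = 0.

17.7857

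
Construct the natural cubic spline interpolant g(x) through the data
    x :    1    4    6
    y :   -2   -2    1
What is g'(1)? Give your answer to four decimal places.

Let m_i = g''(x_i). Step sizes h_i = 3, 2; slopes of the chords Δ_i = (y_(i+1) - y_i)/h_i = 0, 3/2.
  3·m_0 + 10·m_1 + 2·m_2 = 6(Δ_1 - Δ_0) = 9
Natural end conditions: m_0 = m_2 = 0.
Solving the tridiagonal system: m_0 = 0, m_1 = 9/10, m_2 = 0.
On [1, 4], g'(x) = b_0 + 2c_0·(x - 1) + 3d_0·(x - 1)² with b_0 = Δ_0 - h_0(2m_0 + m_1)/6 = -9/20, c_0 = m_0/2 = 0, d_0 = (m_1 - m_0)/(6h_0) = 1/20. So g'(1) = -9/20.

-0.4500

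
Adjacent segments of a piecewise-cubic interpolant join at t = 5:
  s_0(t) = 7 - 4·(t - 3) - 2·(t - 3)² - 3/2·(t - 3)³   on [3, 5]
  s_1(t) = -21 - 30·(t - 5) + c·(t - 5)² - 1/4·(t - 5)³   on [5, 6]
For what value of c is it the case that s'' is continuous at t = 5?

s_0''(t) = -4 - 9·(t - 3), so s_0''(5) = -22. On the right, s_1''(5) = 2c, so c = -11.

-11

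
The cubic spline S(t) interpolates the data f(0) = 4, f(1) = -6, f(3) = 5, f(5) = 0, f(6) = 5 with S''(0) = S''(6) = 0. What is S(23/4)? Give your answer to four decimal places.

3.2734

Let m_i = S''(x_i). Step sizes h_i = 1, 2, 2, 1; slopes of the chords Δ_i = (y_(i+1) - y_i)/h_i = -10, 11/2, -5/2, 5.
  1·m_0 + 6·m_1 + 2·m_2 = 6(Δ_1 - Δ_0) = 93
  2·m_1 + 8·m_2 + 2·m_3 = 6(Δ_2 - Δ_1) = -48
  2·m_2 + 6·m_3 + 1·m_4 = 6(Δ_3 - Δ_2) = 45
Natural end conditions: m_0 = m_4 = 0.
Hence m_0 = 0, m_1 = 101/5, m_2 = -141/10, m_3 = 61/5, m_4 = 0.
On [5, 6], S(t) = 0 + 14/15·(t - 5) + 61/10·(t - 5)² - 61/30·(t - 5)³.
With (t - 5) = 3/4: S(23/4) = 419/128.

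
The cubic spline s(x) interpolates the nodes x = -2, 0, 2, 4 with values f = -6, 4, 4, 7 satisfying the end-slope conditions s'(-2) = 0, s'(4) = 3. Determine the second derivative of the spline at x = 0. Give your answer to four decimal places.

-7.2000

With m_i denoting the second derivative at x_i, h_i = 2, 2, 2, and Δ_i = (y_(i+1) − y_i)/h_i = 5, 0, 3/2:
  2·m_0 + 8·m_1 + 2·m_2 = 6(Δ_1 - Δ_0) = -30
  2·m_1 + 8·m_2 + 2·m_3 = 6(Δ_2 - Δ_1) = 9
Clamped end conditions give two more equations: 2h_0·m_0 + h_0·m_1 = 6(Δ_0 - s'(-2)) = 30 and h_2·m_2 + 2h_2·m_3 = 6(s'(4) - Δ_2) = 9.
Solving: m_0 = 111/10, m_1 = -36/5, m_2 = 27/10, m_3 = 9/10.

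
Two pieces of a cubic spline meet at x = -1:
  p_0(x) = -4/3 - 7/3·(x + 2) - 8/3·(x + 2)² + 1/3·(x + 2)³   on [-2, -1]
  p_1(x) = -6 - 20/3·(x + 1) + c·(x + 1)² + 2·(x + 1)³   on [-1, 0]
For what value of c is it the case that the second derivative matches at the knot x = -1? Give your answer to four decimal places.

-1.6667

p_0''(x) = -16/3 + 2·(x + 2), so p_0''(-1) = -10/3. On the right, p_1''(-1) = 2c, so c = -5/3.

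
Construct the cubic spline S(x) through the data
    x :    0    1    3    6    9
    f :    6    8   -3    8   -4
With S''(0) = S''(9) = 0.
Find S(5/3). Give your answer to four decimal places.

Write σ_i for S''(x_i). With h_i = 1, 2, 3, 3 and divided differences Δ_i = 2, -11/2, 11/3, -4, the continuity of S' gives the tridiagonal system
  1·σ_0 + 6·σ_1 + 2·σ_2 = 6(Δ_1 - Δ_0) = -45
  2·σ_1 + 10·σ_2 + 3·σ_3 = 6(Δ_2 - Δ_1) = 55
  3·σ_2 + 12·σ_3 + 3·σ_4 = 6(Δ_3 - Δ_2) = -46
Natural end conditions: σ_0 = σ_4 = 0.
Forward elimination and back-substitution give σ_0 = 0, σ_1 = -2197/206, σ_2 = 978/103, σ_3 = -1918/309, σ_4 = 0.
On [1, 3], S(x) = 8 - 961/618·(x - 1) - 2197/412·(x - 1)² + 4153/2472·(x - 1)³.
With (x - 1) = 2/3: S(5/3) = 42475/8343.

5.0911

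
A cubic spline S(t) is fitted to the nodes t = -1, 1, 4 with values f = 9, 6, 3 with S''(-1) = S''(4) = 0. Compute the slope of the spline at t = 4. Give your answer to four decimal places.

With m_i denoting the second derivative at x_i, h_i = 2, 3, and Δ_i = (y_(i+1) − y_i)/h_i = -3/2, -1:
  2·m_0 + 10·m_1 + 3·m_2 = 6(Δ_1 - Δ_0) = 3
Natural end conditions: m_0 = m_2 = 0.
Hence m_0 = 0, m_1 = 3/10, m_2 = 0.
On [1, 4], S'(t) = b_1 + 2c_1·(t - 1) + 3d_1·(t - 1)² with b_1 = Δ_1 - h_1(2m_1 + m_2)/6 = -13/10, c_1 = m_1/2 = 3/20, d_1 = (m_2 - m_1)/(6h_1) = -1/60. So S'(4) = -17/20.

-0.8500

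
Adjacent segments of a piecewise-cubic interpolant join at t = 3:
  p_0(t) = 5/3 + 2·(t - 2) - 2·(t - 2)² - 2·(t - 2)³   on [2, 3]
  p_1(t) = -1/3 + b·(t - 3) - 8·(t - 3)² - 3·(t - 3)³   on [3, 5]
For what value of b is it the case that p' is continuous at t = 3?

p_0'(t) = 2 - 4·(t - 2) - 6·(t - 2)², so p_0'(3) = -8. On the right, p_1'(3) = b, so b = -8.

-8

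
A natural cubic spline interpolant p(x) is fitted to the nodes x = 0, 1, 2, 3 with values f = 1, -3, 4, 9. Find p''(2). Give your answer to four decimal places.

Let σ_i = p''(x_i). Step sizes h_i = 1, 1, 1; slopes of the chords Δ_i = (y_(i+1) - y_i)/h_i = -4, 7, 5.
  1·σ_0 + 4·σ_1 + 1·σ_2 = 6(Δ_1 - Δ_0) = 66
  1·σ_1 + 4·σ_2 + 1·σ_3 = 6(Δ_2 - Δ_1) = -12
Natural end conditions: σ_0 = σ_3 = 0.
Forward elimination and back-substitution give σ_0 = 0, σ_1 = 92/5, σ_2 = -38/5, σ_3 = 0.

-7.6000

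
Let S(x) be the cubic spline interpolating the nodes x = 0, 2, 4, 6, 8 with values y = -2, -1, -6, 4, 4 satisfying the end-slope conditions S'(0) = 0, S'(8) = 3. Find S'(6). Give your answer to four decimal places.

With M_i denoting the second derivative at x_i, h_i = 2, 2, 2, 2, and Δ_i = (y_(i+1) − y_i)/h_i = 1/2, -5/2, 5, 0:
  2·M_0 + 8·M_1 + 2·M_2 = 6(Δ_1 - Δ_0) = -18
  2·M_1 + 8·M_2 + 2·M_3 = 6(Δ_2 - Δ_1) = 45
  2·M_2 + 8·M_3 + 2·M_4 = 6(Δ_3 - Δ_2) = -30
Clamped end conditions give two more equations: 2h_0·M_0 + h_0·M_1 = 6(Δ_0 - S'(0)) = 3 and h_3·M_3 + 2h_3·M_4 = 6(S'(8) - Δ_3) = 18.
Solving the tridiagonal system: M_0 = 24/7, M_1 = -75/14, M_2 = 9, M_3 = -57/7, M_4 = 60/7.
On [6, 8], S'(x) = b_3 + 2c_3·(x - 6) + 3d_3·(x - 6)² with b_3 = Δ_3 - h_3(2M_3 + M_4)/6 = 18/7, c_3 = M_3/2 = -57/14, d_3 = (M_4 - M_3)/(6h_3) = 39/28. So S'(6) = 18/7.

2.5714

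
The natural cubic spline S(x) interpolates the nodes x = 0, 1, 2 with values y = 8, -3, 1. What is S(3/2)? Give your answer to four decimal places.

-2.4063

Put σ_i = S'' at the i-th knot. Here h = (1, 1) and Δ = (-11, 4), so the interior equations h_(i-1)·σ_(i-1) + 2(h_(i-1)+h_i)·σ_i + h_i·σ_(i+1) = 6(Δ_i − Δ_(i-1)) read
  1·σ_0 + 4·σ_1 + 1·σ_2 = 6(Δ_1 - Δ_0) = 90
Natural end conditions: σ_0 = σ_2 = 0.
Solving: σ_0 = 0, σ_1 = 45/2, σ_2 = 0.
On [1, 2], S(x) = -3 - 7/2·(x - 1) + 45/4·(x - 1)² - 15/4·(x - 1)³.
With (x - 1) = 1/2: S(3/2) = -77/32.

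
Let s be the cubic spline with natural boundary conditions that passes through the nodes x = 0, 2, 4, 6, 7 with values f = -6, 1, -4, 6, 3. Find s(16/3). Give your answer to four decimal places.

3.4616

Put σ_i = s'' at the i-th knot. Here h = (2, 2, 2, 1) and Δ = (7/2, -5/2, 5, -3), so the interior equations h_(i-1)·σ_(i-1) + 2(h_(i-1)+h_i)·σ_i + h_i·σ_(i+1) = 6(Δ_i − Δ_(i-1)) read
  2·σ_0 + 8·σ_1 + 2·σ_2 = 6(Δ_1 - Δ_0) = -36
  2·σ_1 + 8·σ_2 + 2·σ_3 = 6(Δ_2 - Δ_1) = 45
  2·σ_2 + 6·σ_3 + 1·σ_4 = 6(Δ_3 - Δ_2) = -48
Natural end conditions: σ_0 = σ_4 = 0.
Hence σ_0 = 0, σ_1 = -579/82, σ_2 = 420/41, σ_3 = -468/41, σ_4 = 0.
On [4, 6], s(x) = -4 + 81/41·(x - 4) + 210/41·(x - 4)² - 74/41·(x - 4)³.
With (x - 4) = 4/3: s(16/3) = 3832/1107.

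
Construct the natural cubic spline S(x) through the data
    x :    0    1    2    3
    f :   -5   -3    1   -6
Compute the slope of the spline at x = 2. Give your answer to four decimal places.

Put M_i = S'' at the i-th knot. Here h = (1, 1, 1) and Δ = (2, 4, -7), so the interior equations h_(i-1)·M_(i-1) + 2(h_(i-1)+h_i)·M_i + h_i·M_(i+1) = 6(Δ_i − Δ_(i-1)) read
  1·M_0 + 4·M_1 + 1·M_2 = 6(Δ_1 - Δ_0) = 12
  1·M_1 + 4·M_2 + 1·M_3 = 6(Δ_2 - Δ_1) = -66
Natural end conditions: M_0 = M_3 = 0.
Solving the tridiagonal system: M_0 = 0, M_1 = 38/5, M_2 = -92/5, M_3 = 0.
On [2, 3], S'(x) = b_2 + 2c_2·(x - 2) + 3d_2·(x - 2)² with b_2 = Δ_2 - h_2(2M_2 + M_3)/6 = -13/15, c_2 = M_2/2 = -46/5, d_2 = (M_3 - M_2)/(6h_2) = 46/15. So S'(2) = -13/15.

-0.8667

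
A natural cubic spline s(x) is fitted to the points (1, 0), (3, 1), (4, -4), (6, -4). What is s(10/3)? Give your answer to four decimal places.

-0.5651

Write σ_i for s''(x_i). With h_i = 2, 1, 2 and divided differences Δ_i = 1/2, -5, 0, the continuity of s' gives the tridiagonal system
  2·σ_0 + 6·σ_1 + 1·σ_2 = 6(Δ_1 - Δ_0) = -33
  1·σ_1 + 6·σ_2 + 2·σ_3 = 6(Δ_2 - Δ_1) = 30
Natural end conditions: σ_0 = σ_3 = 0.
Hence σ_0 = 0, σ_1 = -228/35, σ_2 = 213/35, σ_3 = 0.
On [3, 4], s(x) = 1 - 269/70·(x - 3) - 114/35·(x - 3)² + 21/10·(x - 3)³.
With (x - 3) = 1/3: s(10/3) = -178/315.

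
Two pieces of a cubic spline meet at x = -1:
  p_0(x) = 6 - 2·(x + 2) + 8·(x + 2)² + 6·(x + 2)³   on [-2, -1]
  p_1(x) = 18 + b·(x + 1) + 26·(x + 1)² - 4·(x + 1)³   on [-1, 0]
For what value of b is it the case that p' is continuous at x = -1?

p_0'(x) = -2 + 16·(x + 2) + 18·(x + 2)², so p_0'(-1) = 32. On the right, p_1'(-1) = b, so b = 32.

32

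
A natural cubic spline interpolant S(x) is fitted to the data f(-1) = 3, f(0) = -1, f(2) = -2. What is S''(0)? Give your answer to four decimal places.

3.5000

Let σ_i = S''(x_i). Step sizes h_i = 1, 2; slopes of the chords Δ_i = (y_(i+1) - y_i)/h_i = -4, -1/2.
  1·σ_0 + 6·σ_1 + 2·σ_2 = 6(Δ_1 - Δ_0) = 21
Natural end conditions: σ_0 = σ_2 = 0.
Hence σ_0 = 0, σ_1 = 7/2, σ_2 = 0.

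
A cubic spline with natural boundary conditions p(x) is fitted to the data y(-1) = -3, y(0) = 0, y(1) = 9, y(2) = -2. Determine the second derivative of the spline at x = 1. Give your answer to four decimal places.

Let M_i = p''(x_i). Step sizes h_i = 1, 1, 1; slopes of the chords Δ_i = (y_(i+1) - y_i)/h_i = 3, 9, -11.
  1·M_0 + 4·M_1 + 1·M_2 = 6(Δ_1 - Δ_0) = 36
  1·M_1 + 4·M_2 + 1·M_3 = 6(Δ_2 - Δ_1) = -120
Natural end conditions: M_0 = M_3 = 0.
Solving: M_0 = 0, M_1 = 88/5, M_2 = -172/5, M_3 = 0.

-34.4000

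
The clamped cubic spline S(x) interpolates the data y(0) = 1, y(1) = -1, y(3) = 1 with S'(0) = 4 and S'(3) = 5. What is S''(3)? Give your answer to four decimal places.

Let σ_i = S''(x_i). Step sizes h_i = 1, 2; slopes of the chords Δ_i = (y_(i+1) - y_i)/h_i = -2, 1.
  1·σ_0 + 6·σ_1 + 2·σ_2 = 6(Δ_1 - Δ_0) = 18
Clamped end conditions give two more equations: 2h_0·σ_0 + h_0·σ_1 = 6(Δ_0 - S'(0)) = -36 and h_1·σ_1 + 2h_1·σ_2 = 6(S'(3) - Δ_1) = 24.
Forward elimination and back-substitution give σ_0 = -62/3, σ_1 = 16/3, σ_2 = 10/3.

3.3333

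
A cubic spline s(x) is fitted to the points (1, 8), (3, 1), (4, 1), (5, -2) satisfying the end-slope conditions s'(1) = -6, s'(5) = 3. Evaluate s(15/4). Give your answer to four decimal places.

1.4442

Put m_i = s'' at the i-th knot. Here h = (2, 1, 1) and Δ = (-7/2, 0, -3), so the interior equations h_(i-1)·m_(i-1) + 2(h_(i-1)+h_i)·m_i + h_i·m_(i+1) = 6(Δ_i − Δ_(i-1)) read
  2·m_0 + 6·m_1 + 1·m_2 = 6(Δ_1 - Δ_0) = 21
  1·m_1 + 4·m_2 + 1·m_3 = 6(Δ_2 - Δ_1) = -18
Clamped end conditions give two more equations: 2h_0·m_0 + h_0·m_1 = 6(Δ_0 - s'(1)) = 15 and h_2·m_2 + 2h_2·m_3 = 6(s'(5) - Δ_2) = 36.
Hence m_0 = 27/22, m_1 = 111/22, m_2 = -129/11, m_3 = 525/22.
On [3, 4], s(x) = 1 + 3/11·(x - 3) + 111/44·(x - 3)² - 123/44·(x - 3)³.
With (x - 3) = 3/4: s(15/4) = 4067/2816.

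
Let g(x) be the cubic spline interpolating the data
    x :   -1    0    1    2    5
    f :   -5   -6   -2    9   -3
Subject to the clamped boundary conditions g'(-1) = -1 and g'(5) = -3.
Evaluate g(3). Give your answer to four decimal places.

Let m_i = g''(x_i). Step sizes h_i = 1, 1, 1, 3; slopes of the chords Δ_i = (y_(i+1) - y_i)/h_i = -1, 4, 11, -4.
  1·m_0 + 4·m_1 + 1·m_2 = 6(Δ_1 - Δ_0) = 30
  1·m_1 + 4·m_2 + 1·m_3 = 6(Δ_2 - Δ_1) = 42
  1·m_2 + 8·m_3 + 3·m_4 = 6(Δ_3 - Δ_2) = -90
Clamped end conditions give two more equations: 2h_0·m_0 + h_0·m_1 = 6(Δ_0 - g'(-1)) = 0 and h_3·m_3 + 2h_3·m_4 = 6(g'(5) - Δ_3) = 6.
Solving: m_0 = -64/27, m_1 = 128/27, m_2 = 362/27, m_3 = -442/27, m_4 = 248/27.
On [2, 5], g(x) = 9 + 70/9·(x - 2) - 221/27·(x - 2)² + 115/81·(x - 2)³.
With (x - 2) = 1: g(3) = 811/81.

10.0123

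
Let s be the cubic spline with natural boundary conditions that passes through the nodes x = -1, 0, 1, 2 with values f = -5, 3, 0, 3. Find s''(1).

14

Write M_i for s''(x_i). With h_i = 1, 1, 1 and divided differences Δ_i = 8, -3, 3, the continuity of s' gives the tridiagonal system
  1·M_0 + 4·M_1 + 1·M_2 = 6(Δ_1 - Δ_0) = -66
  1·M_1 + 4·M_2 + 1·M_3 = 6(Δ_2 - Δ_1) = 36
Natural end conditions: M_0 = M_3 = 0.
Solving the tridiagonal system: M_0 = 0, M_1 = -20, M_2 = 14, M_3 = 0.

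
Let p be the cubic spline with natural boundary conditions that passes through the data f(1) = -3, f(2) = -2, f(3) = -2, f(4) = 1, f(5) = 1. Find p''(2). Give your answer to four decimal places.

Write σ_i for p''(x_i). With h_i = 1, 1, 1, 1 and divided differences Δ_i = 1, 0, 3, 0, the continuity of p' gives the tridiagonal system
  1·σ_0 + 4·σ_1 + 1·σ_2 = 6(Δ_1 - Δ_0) = -6
  1·σ_1 + 4·σ_2 + 1·σ_3 = 6(Δ_2 - Δ_1) = 18
  1·σ_2 + 4·σ_3 + 1·σ_4 = 6(Δ_3 - Δ_2) = -18
Natural end conditions: σ_0 = σ_4 = 0.
Forward elimination and back-substitution give σ_0 = 0, σ_1 = -45/14, σ_2 = 48/7, σ_3 = -87/14, σ_4 = 0.

-3.2143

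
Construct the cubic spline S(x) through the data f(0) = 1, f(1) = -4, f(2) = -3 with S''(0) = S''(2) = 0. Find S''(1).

Write σ_i for S''(x_i). With h_i = 1, 1 and divided differences Δ_i = -5, 1, the continuity of S' gives the tridiagonal system
  1·σ_0 + 4·σ_1 + 1·σ_2 = 6(Δ_1 - Δ_0) = 36
Natural end conditions: σ_0 = σ_2 = 0.
Hence σ_0 = 0, σ_1 = 9, σ_2 = 0.

9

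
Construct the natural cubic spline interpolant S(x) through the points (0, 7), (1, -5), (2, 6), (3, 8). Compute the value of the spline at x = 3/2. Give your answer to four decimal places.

Let m_i = S''(x_i). Step sizes h_i = 1, 1, 1; slopes of the chords Δ_i = (y_(i+1) - y_i)/h_i = -12, 11, 2.
  1·m_0 + 4·m_1 + 1·m_2 = 6(Δ_1 - Δ_0) = 138
  1·m_1 + 4·m_2 + 1·m_3 = 6(Δ_2 - Δ_1) = -54
Natural end conditions: m_0 = m_3 = 0.
Hence m_0 = 0, m_1 = 202/5, m_2 = -118/5, m_3 = 0.
On [1, 2], S(x) = -5 + 22/15·(x - 1) + 101/5·(x - 1)² - 32/3·(x - 1)³.
With (x - 1) = 1/2: S(3/2) = -11/20.

-0.5500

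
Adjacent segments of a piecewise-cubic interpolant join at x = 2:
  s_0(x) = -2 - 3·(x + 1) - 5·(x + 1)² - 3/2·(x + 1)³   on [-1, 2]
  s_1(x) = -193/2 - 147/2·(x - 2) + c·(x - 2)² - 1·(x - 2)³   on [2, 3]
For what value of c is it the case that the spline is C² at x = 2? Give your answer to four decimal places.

s_0''(x) = -10 - 9·(x + 1), so s_0''(2) = -37. On the right, s_1''(2) = 2c, so c = -37/2.

-18.5000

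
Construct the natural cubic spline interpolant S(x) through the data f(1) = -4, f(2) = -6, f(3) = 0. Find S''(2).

12

Write M_i for S''(x_i). With h_i = 1, 1 and divided differences Δ_i = -2, 6, the continuity of S' gives the tridiagonal system
  1·M_0 + 4·M_1 + 1·M_2 = 6(Δ_1 - Δ_0) = 48
Natural end conditions: M_0 = M_2 = 0.
Solving: M_0 = 0, M_1 = 12, M_2 = 0.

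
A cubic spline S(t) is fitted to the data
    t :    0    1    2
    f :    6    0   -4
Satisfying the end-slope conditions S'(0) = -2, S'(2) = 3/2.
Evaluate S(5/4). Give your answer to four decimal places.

-1.7324

Put σ_i = S'' at the i-th knot. Here h = (1, 1) and Δ = (-6, -4), so the interior equations h_(i-1)·σ_(i-1) + 2(h_(i-1)+h_i)·σ_i + h_i·σ_(i+1) = 6(Δ_i − Δ_(i-1)) read
  1·σ_0 + 4·σ_1 + 1·σ_2 = 6(Δ_1 - Δ_0) = 12
Clamped end conditions give two more equations: 2h_0·σ_0 + h_0·σ_1 = 6(Δ_0 - S'(0)) = -24 and h_1·σ_1 + 2h_1·σ_2 = 6(S'(2) - Δ_1) = 33.
Hence σ_0 = -53/4, σ_1 = 5/2, σ_2 = 61/4.
On [1, 2], S(t) = 0 - 59/8·(t - 1) + 5/4·(t - 1)² + 17/8·(t - 1)³.
With (t - 1) = 1/4: S(5/4) = -887/512.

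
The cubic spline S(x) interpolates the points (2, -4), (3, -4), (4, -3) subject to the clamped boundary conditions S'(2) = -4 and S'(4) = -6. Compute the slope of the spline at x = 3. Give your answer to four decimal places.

3.2500

Put M_i = S'' at the i-th knot. Here h = (1, 1) and Δ = (0, 1), so the interior equations h_(i-1)·M_(i-1) + 2(h_(i-1)+h_i)·M_i + h_i·M_(i+1) = 6(Δ_i − Δ_(i-1)) read
  1·M_0 + 4·M_1 + 1·M_2 = 6(Δ_1 - Δ_0) = 6
Clamped end conditions give two more equations: 2h_0·M_0 + h_0·M_1 = 6(Δ_0 - S'(2)) = 24 and h_1·M_1 + 2h_1·M_2 = 6(S'(4) - Δ_1) = -42.
Forward elimination and back-substitution give M_0 = 19/2, M_1 = 5, M_2 = -47/2.
On [3, 4], S'(x) = b_1 + 2c_1·(x - 3) + 3d_1·(x - 3)² with b_1 = Δ_1 - h_1(2M_1 + M_2)/6 = 13/4, c_1 = M_1/2 = 5/2, d_1 = (M_2 - M_1)/(6h_1) = -19/4. So S'(3) = 13/4.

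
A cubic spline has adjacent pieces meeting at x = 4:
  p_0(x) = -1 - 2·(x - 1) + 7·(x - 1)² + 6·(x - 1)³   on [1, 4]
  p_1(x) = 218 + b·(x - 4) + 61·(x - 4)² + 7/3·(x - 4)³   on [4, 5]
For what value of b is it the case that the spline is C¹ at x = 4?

p_0'(x) = -2 + 14·(x - 1) + 18·(x - 1)², so p_0'(4) = 202. On the right, p_1'(4) = b, so b = 202.

202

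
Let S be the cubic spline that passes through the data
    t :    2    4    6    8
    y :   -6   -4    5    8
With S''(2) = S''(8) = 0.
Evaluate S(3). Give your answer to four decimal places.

-5.8500

Let m_i = S''(x_i). Step sizes h_i = 2, 2, 2; slopes of the chords Δ_i = (y_(i+1) - y_i)/h_i = 1, 9/2, 3/2.
  2·m_0 + 8·m_1 + 2·m_2 = 6(Δ_1 - Δ_0) = 21
  2·m_1 + 8·m_2 + 2·m_3 = 6(Δ_2 - Δ_1) = -18
Natural end conditions: m_0 = m_3 = 0.
Solving: m_0 = 0, m_1 = 17/5, m_2 = -31/10, m_3 = 0.
On [2, 4], S(t) = -6 - 2/15·(t - 2) + 0·(t - 2)² + 17/60·(t - 2)³.
With (t - 2) = 1: S(3) = -117/20.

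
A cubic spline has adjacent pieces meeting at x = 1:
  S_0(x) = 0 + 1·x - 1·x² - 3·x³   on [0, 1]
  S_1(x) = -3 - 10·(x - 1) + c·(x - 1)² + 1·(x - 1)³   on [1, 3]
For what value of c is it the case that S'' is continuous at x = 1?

S_0''(x) = -2 - 18·x, so S_0''(1) = -20. On the right, S_1''(1) = 2c, so c = -10.

-10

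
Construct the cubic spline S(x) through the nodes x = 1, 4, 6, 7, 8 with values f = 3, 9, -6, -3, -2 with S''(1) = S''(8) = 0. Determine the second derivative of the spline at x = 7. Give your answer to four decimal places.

-6.6168

Put m_i = S'' at the i-th knot. Here h = (3, 2, 1, 1) and Δ = (2, -15/2, 3, 1), so the interior equations h_(i-1)·m_(i-1) + 2(h_(i-1)+h_i)·m_i + h_i·m_(i+1) = 6(Δ_i − Δ_(i-1)) read
  3·m_0 + 10·m_1 + 2·m_2 = 6(Δ_1 - Δ_0) = -57
  2·m_1 + 6·m_2 + 1·m_3 = 6(Δ_2 - Δ_1) = 63
  1·m_2 + 4·m_3 + 1·m_4 = 6(Δ_3 - Δ_2) = -12
Natural end conditions: m_0 = m_4 = 0.
Hence m_0 = 0, m_1 = -1839/214, m_2 = 1548/107, m_3 = -708/107, m_4 = 0.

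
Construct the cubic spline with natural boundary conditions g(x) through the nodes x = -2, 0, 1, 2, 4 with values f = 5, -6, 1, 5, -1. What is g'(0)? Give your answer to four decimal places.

Let σ_i = g''(x_i). Step sizes h_i = 2, 1, 1, 2; slopes of the chords Δ_i = (y_(i+1) - y_i)/h_i = -11/2, 7, 4, -3.
  2·σ_0 + 6·σ_1 + 1·σ_2 = 6(Δ_1 - Δ_0) = 75
  1·σ_1 + 4·σ_2 + 1·σ_3 = 6(Δ_2 - Δ_1) = -18
  1·σ_2 + 6·σ_3 + 2·σ_4 = 6(Δ_3 - Δ_2) = -42
Natural end conditions: σ_0 = σ_4 = 0.
Forward elimination and back-substitution give σ_0 = 0, σ_1 = 597/44, σ_2 = -141/22, σ_3 = -261/44, σ_4 = 0.
On [0, 1], g'(x) = b_1 + 2c_1·x + 3d_1·x² with b_1 = Δ_1 - h_1(2σ_1 + σ_2)/6 = 39/11, c_1 = σ_1/2 = 597/88, d_1 = (σ_2 - σ_1)/(6h_1) = -293/88. So g'(0) = 39/11.

3.5455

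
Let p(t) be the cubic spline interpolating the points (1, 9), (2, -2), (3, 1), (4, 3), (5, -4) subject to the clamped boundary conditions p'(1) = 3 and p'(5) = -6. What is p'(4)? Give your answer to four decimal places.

-3.9643

Put m_i = p'' at the i-th knot. Here h = (1, 1, 1, 1) and Δ = (-11, 3, 2, -7), so the interior equations h_(i-1)·m_(i-1) + 2(h_(i-1)+h_i)·m_i + h_i·m_(i+1) = 6(Δ_i − Δ_(i-1)) read
  1·m_0 + 4·m_1 + 1·m_2 = 6(Δ_1 - Δ_0) = 84
  1·m_1 + 4·m_2 + 1·m_3 = 6(Δ_2 - Δ_1) = -6
  1·m_2 + 4·m_3 + 1·m_4 = 6(Δ_3 - Δ_2) = -54
Clamped end conditions give two more equations: 2h_0·m_0 + h_0·m_1 = 6(Δ_0 - p'(1)) = -84 and h_3·m_3 + 2h_3·m_4 = 6(p'(5) - Δ_3) = 6.
Hence m_0 = -855/14, m_1 = 267/7, m_2 = -15/2, m_3 = -99/7, m_4 = 141/14.
On [4, 5], p'(t) = b_3 + 2c_3·(t - 4) + 3d_3·(t - 4)² with b_3 = Δ_3 - h_3(2m_3 + m_4)/6 = -111/28, c_3 = m_3/2 = -99/14, d_3 = (m_4 - m_3)/(6h_3) = 113/28. So p'(4) = -111/28.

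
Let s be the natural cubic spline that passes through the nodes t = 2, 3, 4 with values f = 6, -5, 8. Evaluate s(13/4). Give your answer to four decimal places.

-3.7188

Write σ_i for s''(x_i). With h_i = 1, 1 and divided differences Δ_i = -11, 13, the continuity of s' gives the tridiagonal system
  1·σ_0 + 4·σ_1 + 1·σ_2 = 6(Δ_1 - Δ_0) = 144
Natural end conditions: σ_0 = σ_2 = 0.
Hence σ_0 = 0, σ_1 = 36, σ_2 = 0.
On [3, 4], s(t) = -5 + 1·(t - 3) + 18·(t - 3)² - 6·(t - 3)³.
With (t - 3) = 1/4: s(13/4) = -119/32.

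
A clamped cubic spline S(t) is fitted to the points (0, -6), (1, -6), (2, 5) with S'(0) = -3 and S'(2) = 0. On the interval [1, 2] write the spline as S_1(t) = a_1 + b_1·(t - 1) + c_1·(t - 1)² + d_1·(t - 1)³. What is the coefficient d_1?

With M_i denoting the second derivative at x_i, h_i = 1, 1, and Δ_i = (y_(i+1) − y_i)/h_i = 0, 11:
  1·M_0 + 4·M_1 + 1·M_2 = 6(Δ_1 - Δ_0) = 66
Clamped end conditions give two more equations: 2h_0·M_0 + h_0·M_1 = 6(Δ_0 - S'(0)) = 18 and h_1·M_1 + 2h_1·M_2 = 6(S'(2) - Δ_1) = -66.
Solving: M_0 = -6, M_1 = 30, M_2 = -48.
On [1, 2], with S_1(t) = a_1 + b_1·(t - 1) + c_1·(t - 1)² + d_1·(t - 1)³: c_1 = M_1/2 = 15, d_1 = (M_2 - M_1)/(6h_1) = -13, b_1 = Δ_1 - h_1(2M_1 + M_2)/6 = 9.

-13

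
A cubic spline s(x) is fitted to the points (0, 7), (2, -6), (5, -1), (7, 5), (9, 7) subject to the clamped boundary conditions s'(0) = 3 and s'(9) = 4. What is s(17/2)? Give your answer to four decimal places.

5.6374

With σ_i denoting the second derivative at x_i, h_i = 2, 3, 2, 2, and Δ_i = (y_(i+1) − y_i)/h_i = -13/2, 5/3, 3, 1:
  2·σ_0 + 10·σ_1 + 3·σ_2 = 6(Δ_1 - Δ_0) = 49
  3·σ_1 + 10·σ_2 + 2·σ_3 = 6(Δ_2 - Δ_1) = 8
  2·σ_2 + 8·σ_3 + 2·σ_4 = 6(Δ_3 - Δ_2) = -12
Clamped end conditions give two more equations: 2h_0·σ_0 + h_0·σ_1 = 6(Δ_0 - s'(0)) = -57 and h_3·σ_3 + 2h_3·σ_4 = 6(s'(9) - Δ_3) = 18.
Hence σ_0 = -13303/708, σ_1 = 1607/177, σ_2 = -497/354, σ_3 = -460/177, σ_4 = 2053/354.
On [7, 9], s(x) = 5 + 283/354·(x - 7) - 230/177·(x - 7)² + 991/1416·(x - 7)³.
With (x - 7) = 3/2: s(17/2) = 21287/3776.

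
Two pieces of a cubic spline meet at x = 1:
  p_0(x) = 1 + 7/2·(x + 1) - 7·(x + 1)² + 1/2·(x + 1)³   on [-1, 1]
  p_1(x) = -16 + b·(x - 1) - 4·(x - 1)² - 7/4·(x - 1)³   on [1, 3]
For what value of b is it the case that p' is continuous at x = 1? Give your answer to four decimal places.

-18.5000

p_0'(x) = 7/2 - 14·(x + 1) + 3/2·(x + 1)², so p_0'(1) = -37/2. On the right, p_1'(1) = b, so b = -37/2.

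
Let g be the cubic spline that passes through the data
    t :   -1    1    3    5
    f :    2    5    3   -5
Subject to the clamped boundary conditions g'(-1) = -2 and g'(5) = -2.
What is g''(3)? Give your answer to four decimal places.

-2.6000

Let m_i = g''(x_i). Step sizes h_i = 2, 2, 2; slopes of the chords Δ_i = (y_(i+1) - y_i)/h_i = 3/2, -1, -4.
  2·m_0 + 8·m_1 + 2·m_2 = 6(Δ_1 - Δ_0) = -15
  2·m_1 + 8·m_2 + 2·m_3 = 6(Δ_2 - Δ_1) = -18
Clamped end conditions give two more equations: 2h_0·m_0 + h_0·m_1 = 6(Δ_0 - g'(-1)) = 21 and h_2·m_2 + 2h_2·m_3 = 6(g'(5) - Δ_2) = 12.
Solving the tridiagonal system: m_0 = 67/10, m_1 = -29/10, m_2 = -13/5, m_3 = 43/10.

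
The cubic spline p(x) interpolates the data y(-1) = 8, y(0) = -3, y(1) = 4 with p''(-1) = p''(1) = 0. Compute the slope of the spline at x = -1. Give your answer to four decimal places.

Put M_i = p'' at the i-th knot. Here h = (1, 1) and Δ = (-11, 7), so the interior equations h_(i-1)·M_(i-1) + 2(h_(i-1)+h_i)·M_i + h_i·M_(i+1) = 6(Δ_i − Δ_(i-1)) read
  1·M_0 + 4·M_1 + 1·M_2 = 6(Δ_1 - Δ_0) = 108
Natural end conditions: M_0 = M_2 = 0.
Forward elimination and back-substitution give M_0 = 0, M_1 = 27, M_2 = 0.
On [-1, 0], p'(x) = b_0 + 2c_0·(x + 1) + 3d_0·(x + 1)² with b_0 = Δ_0 - h_0(2M_0 + M_1)/6 = -31/2, c_0 = M_0/2 = 0, d_0 = (M_1 - M_0)/(6h_0) = 9/2. So p'(-1) = -31/2.

-15.5000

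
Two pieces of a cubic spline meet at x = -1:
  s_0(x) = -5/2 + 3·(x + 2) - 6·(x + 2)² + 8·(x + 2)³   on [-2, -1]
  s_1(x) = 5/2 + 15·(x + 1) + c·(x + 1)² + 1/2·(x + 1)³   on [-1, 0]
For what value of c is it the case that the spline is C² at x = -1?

s_0''(x) = -12 + 48·(x + 2), so s_0''(-1) = 36. On the right, s_1''(-1) = 2c, so c = 18.

18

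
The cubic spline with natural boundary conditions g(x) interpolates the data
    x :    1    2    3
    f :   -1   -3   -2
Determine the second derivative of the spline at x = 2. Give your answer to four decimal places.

4.5000

With M_i denoting the second derivative at x_i, h_i = 1, 1, and Δ_i = (y_(i+1) − y_i)/h_i = -2, 1:
  1·M_0 + 4·M_1 + 1·M_2 = 6(Δ_1 - Δ_0) = 18
Natural end conditions: M_0 = M_2 = 0.
Solving the tridiagonal system: M_0 = 0, M_1 = 9/2, M_2 = 0.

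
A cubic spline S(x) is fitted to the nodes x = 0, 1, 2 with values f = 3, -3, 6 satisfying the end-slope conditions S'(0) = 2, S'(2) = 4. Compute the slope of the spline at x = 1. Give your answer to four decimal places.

Write M_i for S''(x_i). With h_i = 1, 1 and divided differences Δ_i = -6, 9, the continuity of S' gives the tridiagonal system
  1·M_0 + 4·M_1 + 1·M_2 = 6(Δ_1 - Δ_0) = 90
Clamped end conditions give two more equations: 2h_0·M_0 + h_0·M_1 = 6(Δ_0 - S'(0)) = -48 and h_1·M_1 + 2h_1·M_2 = 6(S'(2) - Δ_1) = -30.
Forward elimination and back-substitution give M_0 = -91/2, M_1 = 43, M_2 = -73/2.
On [1, 2], S'(x) = b_1 + 2c_1·(x - 1) + 3d_1·(x - 1)² with b_1 = Δ_1 - h_1(2M_1 + M_2)/6 = 3/4, c_1 = M_1/2 = 43/2, d_1 = (M_2 - M_1)/(6h_1) = -53/4. So S'(1) = 3/4.

0.7500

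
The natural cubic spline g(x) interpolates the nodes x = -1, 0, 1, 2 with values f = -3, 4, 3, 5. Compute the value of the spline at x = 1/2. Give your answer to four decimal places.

3.8750

Write σ_i for g''(x_i). With h_i = 1, 1, 1 and divided differences Δ_i = 7, -1, 2, the continuity of g' gives the tridiagonal system
  1·σ_0 + 4·σ_1 + 1·σ_2 = 6(Δ_1 - Δ_0) = -48
  1·σ_1 + 4·σ_2 + 1·σ_3 = 6(Δ_2 - Δ_1) = 18
Natural end conditions: σ_0 = σ_3 = 0.
Hence σ_0 = 0, σ_1 = -14, σ_2 = 8, σ_3 = 0.
On [0, 1], g(x) = 4 + 7/3·x - 7·x² + 11/3·x³.
With x = 1/2: g(1/2) = 31/8.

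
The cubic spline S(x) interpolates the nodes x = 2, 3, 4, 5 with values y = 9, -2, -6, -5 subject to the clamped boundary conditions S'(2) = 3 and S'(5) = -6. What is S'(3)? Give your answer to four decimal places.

Write M_i for S''(x_i). With h_i = 1, 1, 1 and divided differences Δ_i = -11, -4, 1, the continuity of S' gives the tridiagonal system
  1·M_0 + 4·M_1 + 1·M_2 = 6(Δ_1 - Δ_0) = 42
  1·M_1 + 4·M_2 + 1·M_3 = 6(Δ_2 - Δ_1) = 30
Clamped end conditions give two more equations: 2h_0·M_0 + h_0·M_1 = 6(Δ_0 - S'(2)) = -84 and h_2·M_2 + 2h_2·M_3 = 6(S'(5) - Δ_2) = -42.
Solving: M_0 = -264/5, M_1 = 108/5, M_2 = 42/5, M_3 = -126/5.
On [3, 4], S'(x) = b_1 + 2c_1·(x - 3) + 3d_1·(x - 3)² with b_1 = Δ_1 - h_1(2M_1 + M_2)/6 = -63/5, c_1 = M_1/2 = 54/5, d_1 = (M_2 - M_1)/(6h_1) = -11/5. So S'(3) = -63/5.

-12.6000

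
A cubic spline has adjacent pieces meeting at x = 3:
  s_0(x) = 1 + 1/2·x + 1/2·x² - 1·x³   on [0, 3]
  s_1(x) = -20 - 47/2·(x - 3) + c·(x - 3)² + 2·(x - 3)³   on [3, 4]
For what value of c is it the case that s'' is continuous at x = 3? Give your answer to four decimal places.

s_0''(x) = 1 - 6·x, so s_0''(3) = -17. On the right, s_1''(3) = 2c, so c = -17/2.

-8.5000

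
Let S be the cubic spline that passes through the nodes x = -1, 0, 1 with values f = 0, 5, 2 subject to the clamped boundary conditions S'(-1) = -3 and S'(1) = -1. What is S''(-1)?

37

With m_i denoting the second derivative at x_i, h_i = 1, 1, and Δ_i = (y_(i+1) − y_i)/h_i = 5, -3:
  1·m_0 + 4·m_1 + 1·m_2 = 6(Δ_1 - Δ_0) = -48
Clamped end conditions give two more equations: 2h_0·m_0 + h_0·m_1 = 6(Δ_0 - S'(-1)) = 48 and h_1·m_1 + 2h_1·m_2 = 6(S'(1) - Δ_1) = 12.
Solving the tridiagonal system: m_0 = 37, m_1 = -26, m_2 = 19.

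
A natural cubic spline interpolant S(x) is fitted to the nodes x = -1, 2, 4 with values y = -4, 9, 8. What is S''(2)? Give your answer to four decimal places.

With m_i denoting the second derivative at x_i, h_i = 3, 2, and Δ_i = (y_(i+1) − y_i)/h_i = 13/3, -1/2:
  3·m_0 + 10·m_1 + 2·m_2 = 6(Δ_1 - Δ_0) = -29
Natural end conditions: m_0 = m_2 = 0.
Hence m_0 = 0, m_1 = -29/10, m_2 = 0.

-2.9000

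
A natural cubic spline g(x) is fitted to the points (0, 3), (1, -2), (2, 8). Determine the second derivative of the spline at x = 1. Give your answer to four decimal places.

22.5000

Let M_i = g''(x_i). Step sizes h_i = 1, 1; slopes of the chords Δ_i = (y_(i+1) - y_i)/h_i = -5, 10.
  1·M_0 + 4·M_1 + 1·M_2 = 6(Δ_1 - Δ_0) = 90
Natural end conditions: M_0 = M_2 = 0.
Solving the tridiagonal system: M_0 = 0, M_1 = 45/2, M_2 = 0.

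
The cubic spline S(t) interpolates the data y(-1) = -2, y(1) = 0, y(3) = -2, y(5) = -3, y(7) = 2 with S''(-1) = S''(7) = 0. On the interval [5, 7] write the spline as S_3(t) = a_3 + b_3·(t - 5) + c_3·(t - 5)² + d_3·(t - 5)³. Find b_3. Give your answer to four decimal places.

1.0357

With M_i denoting the second derivative at x_i, h_i = 2, 2, 2, 2, and Δ_i = (y_(i+1) − y_i)/h_i = 1, -1, -1/2, 5/2:
  2·M_0 + 8·M_1 + 2·M_2 = 6(Δ_1 - Δ_0) = -12
  2·M_1 + 8·M_2 + 2·M_3 = 6(Δ_2 - Δ_1) = 3
  2·M_2 + 8·M_3 + 2·M_4 = 6(Δ_3 - Δ_2) = 18
Natural end conditions: M_0 = M_4 = 0.
Solving the tridiagonal system: M_0 = 0, M_1 = -87/56, M_2 = 3/14, M_3 = 123/56, M_4 = 0.
On [5, 7], with S_3(t) = a_3 + b_3·(t - 5) + c_3·(t - 5)² + d_3·(t - 5)³: c_3 = M_3/2 = 123/112, d_3 = (M_4 - M_3)/(6h_3) = -41/224, b_3 = Δ_3 - h_3(2M_3 + M_4)/6 = 29/28.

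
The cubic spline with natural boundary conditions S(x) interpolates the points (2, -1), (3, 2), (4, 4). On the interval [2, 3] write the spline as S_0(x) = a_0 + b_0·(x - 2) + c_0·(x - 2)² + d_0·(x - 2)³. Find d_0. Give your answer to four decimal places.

-0.2500

Let M_i = S''(x_i). Step sizes h_i = 1, 1; slopes of the chords Δ_i = (y_(i+1) - y_i)/h_i = 3, 2.
  1·M_0 + 4·M_1 + 1·M_2 = 6(Δ_1 - Δ_0) = -6
Natural end conditions: M_0 = M_2 = 0.
Solving the tridiagonal system: M_0 = 0, M_1 = -3/2, M_2 = 0.
On [2, 3], with S_0(x) = a_0 + b_0·(x - 2) + c_0·(x - 2)² + d_0·(x - 2)³: c_0 = M_0/2 = 0, d_0 = (M_1 - M_0)/(6h_0) = -1/4, b_0 = Δ_0 - h_0(2M_0 + M_1)/6 = 13/4.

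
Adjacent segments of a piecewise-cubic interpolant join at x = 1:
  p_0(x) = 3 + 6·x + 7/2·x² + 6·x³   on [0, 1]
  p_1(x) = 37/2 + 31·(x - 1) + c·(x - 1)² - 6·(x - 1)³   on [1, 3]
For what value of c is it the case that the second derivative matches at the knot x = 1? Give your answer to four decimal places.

21.5000

p_0''(x) = 7 + 36·x, so p_0''(1) = 43. On the right, p_1''(1) = 2c, so c = 43/2.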